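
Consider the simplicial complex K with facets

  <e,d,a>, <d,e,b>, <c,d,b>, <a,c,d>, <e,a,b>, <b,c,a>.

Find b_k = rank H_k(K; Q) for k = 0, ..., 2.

b_0 = 1, b_1 = 0, b_2 = 1.

Take the total order a < b < c < d < e on the vertex set. Then K (dimension 2) consists of the simplices:

  0-simplices (5): a, b, c, d, e
  1-simplices (9): ab, ac, ad, ae, bc, bd, be, cd, de
  2-simplices (6): abc, abe, acd, ade, bcd, bde

Hence C_0 ≅ Z^5, C_1 ≅ Z^9, C_2 ≅ Z^6.

Boundary ∂_1: C_1 → C_0 maps an edge to its endpoints' difference, ∂[p,q] = q − p. For instance
  ∂cd = d − c.
The 5×9 boundary matrix has rank 4 and Smith normal form diag(1,1,1,1).

The boundary map ∂_2: C_2 → C_1 acts by ∂[p,q,r] = [q,r] − [p,r] + [p,q]. For instance
  ∂bde = de − be + bd,
  ∂ade = de − ae + ad.
The resulting 9×6 matrix has rank 5, and its Smith normal form has invariant factors (1,1,1,1,1).

Reading off H_k = ker ∂_k / im ∂_{k+1}:

  H_0: rank C_0 − rank ∂_1 = 5 − 4 = 1, and the invariant factors of ∂_1 are all 1, so H_0 ≅ Z.
  H_1: rank ker ∂_1 − rank ∂_2 = (9 − 4) − 5 = 0, and the invariant factors of ∂_2 are all 1, so H_1 ≅ 0.
  H_2: rank ker ∂_2 − rank ∂_3 = (6 − 5) − 0 = 1, and there is no ∂_3, so H_2 ≅ Z.

As a check, the Euler characteristic is 5 − 9 + 6 = 2, which agrees with 1 − 0 + 1 = 2.

Hence the Betti numbers are b_0 = 1, b_1 = 0, b_2 = 1.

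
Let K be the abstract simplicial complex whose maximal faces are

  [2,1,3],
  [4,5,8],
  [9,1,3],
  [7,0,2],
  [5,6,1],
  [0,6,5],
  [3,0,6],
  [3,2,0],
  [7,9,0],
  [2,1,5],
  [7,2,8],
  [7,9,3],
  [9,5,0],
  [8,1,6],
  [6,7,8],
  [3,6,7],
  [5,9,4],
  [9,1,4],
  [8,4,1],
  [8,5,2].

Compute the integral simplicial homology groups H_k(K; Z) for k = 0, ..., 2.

H_0 = Z,  H_1 = Z ⊕ Z/2,  H_2 = 0.

Order the vertices as 0 < 1 < 2 < 3 < 4 < 5 < 6 < 7 < 8 < 9. Listing each simplex with vertices in this order, K has dimension 2 with simplices:

  0-simplices (10): [0], [1], [2], [3], [4], [5], [6], [7], [8], [9]
  1-simplices (30): (30 of them)
  2-simplices (20): (20 of them)

so the chain groups are C_0 ≅ Z^10, C_1 ≅ Z^30, C_2 ≅ Z^20.

Boundary ∂_1: C_1 → C_0 maps an edge to its endpoints' difference, ∂[p,q] = q − p. For instance
  ∂[3,7] = [7] − [3].
The 10×30 boundary matrix has rank 9 and Smith normal form diag(1,1,1,1,1,1,1,1,1).

Boundary ∂_2: C_2 → C_1 acts by ∂[p,q,r] = [q,r] − [p,r] + [p,q]. For instance
  ∂[4,5,9] = [5,9] − [4,9] + [4,5],
  ∂[0,5,6] = [5,6] − [0,6] + [0,5].
The resulting 30×20 matrix has rank 20, and its Smith normal form has invariant factors (1,1,1,1,1,1,1,1,1,1,1,1,1,1,1,1,1,1,1,2).

From H_k ≅ ker(∂_k) / im(∂_{k+1}) we obtain:

  H_0: rank C_0 − rank ∂_1 = 10 − 9 = 1, and the invariant factors of ∂_1 are all 1, so H_0 ≅ Z.
  H_1: rank ker ∂_1 − rank ∂_2 = (30 − 9) − 20 = 1, and ∂_2 has invariant factor 2 > 1, so H_1 ≅ Z ⊕ Z/2.
  H_2: rank ker ∂_2 − rank ∂_3 = (20 − 20) − 0 = 0, and there is no ∂_3, so H_2 ≅ 0.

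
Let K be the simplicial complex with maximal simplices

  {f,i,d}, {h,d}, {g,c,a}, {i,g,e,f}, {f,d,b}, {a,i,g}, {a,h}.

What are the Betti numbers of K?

Order the vertices as a < b < c < d < e < f < g < h < i. Listing each simplex with vertices in this order, K has dimension 3 with simplices:

  0-simplices (9): a, b, c, d, e, f, g, h, i
  1-simplices (16): ac, ag, ah, ai, bd, bf, cg, df, dh, di, ef, eg, ei, fg, fi, gi
  2-simplices (8): acg, agi, bdf, dfi, efg, efi, egi, fgi
  3-simplices (1): efgi

giving chain groups C_0 ≅ Z^9, C_1 ≅ Z^16, C_2 ≅ Z^8, C_3 ≅ Z^1.

∂_1: C_1 → C_0 is given by ∂[p,q] = [q] − [p]. For instance
  ∂ag = g − a.
This gives a 9×16 integer matrix of rank 8; reducing to Smith normal form yields diagonal entries (1,1,1,1,1,1,1,1).

The boundary map ∂_2: C_2 → C_1 acts by ∂[p,q,r] = [q,r] − [p,r] + [p,q]. For instance
  ∂acg = cg − ag + ac,
  ∂efg = fg − eg + ef.
This gives a 16×8 integer matrix of rank 7; reducing to Smith normal form yields diagonal entries (1,1,1,1,1,1,1).

Boundary ∂_3: C_3 → C_2 sends each 3-simplex σ to the alternating sum Σ_i (−1)^i (σ with its i-th vertex removed). For instance
  ∂efgi = fgi − egi + efi − efg.
The 8×1 boundary matrix has rank 1 and Smith normal form diag(1).

Now H_k = ker ∂_k / im ∂_{k+1}, so:

  H_0: rank C_0 − rank ∂_1 = 9 − 8 = 1, and the invariant factors of ∂_1 are all 1, so H_0 = Z.
  H_1: rank ker ∂_1 − rank ∂_2 = (16 − 8) − 7 = 1, and the invariant factors of ∂_2 are all 1, so H_1 = Z.
  H_2: rank ker ∂_2 − rank ∂_3 = (8 − 7) − 1 = 0, and the invariant factors of ∂_3 are all 1, so H_2 = 0.
  H_3: rank ker ∂_3 − rank ∂_4 = (1 − 1) − 0 = 0, and there is no ∂_4, so H_3 = 0.

As a check, the Euler characteristic is 9 − 16 + 8 − 1 = 0, which agrees with 1 − 1 + 0 − 0 = 0.

Hence the Betti numbers are b_0 = 1, b_1 = 1, b_2 = 0, b_3 = 0.

b_0 = 1, b_1 = 1, b_2 = 0, b_3 = 0.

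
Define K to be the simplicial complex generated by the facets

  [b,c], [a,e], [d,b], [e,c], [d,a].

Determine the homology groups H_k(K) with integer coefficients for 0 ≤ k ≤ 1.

Fix the vertex order a < b < c < d < e and write every simplex with vertices in increasing order. Then dim K = 1 and the simplices of K are:

  0-simplices (5): a, b, c, d, e
  1-simplices (5): ad, ae, bc, bd, ce

Hence C_0 ≅ Z^5, C_1 ≅ Z^5.

∂_1: C_1 → C_0 is given by ∂[p,q] = [q] − [p].
The resulting 5×5 matrix has rank 4, and its Smith normal form has invariant factors (1,1,1,1).

From H_k ≅ ker(∂_k) / im(∂_{k+1}) we obtain:

  H_0: rank C_0 − rank ∂_1 = 5 − 4 = 1, and the invariant factors of ∂_1 are all 1, so H_0 = Z.
  H_1: rank ker ∂_1 − rank ∂_2 = (5 − 4) − 0 = 1, and there is no ∂_2, so H_1 = Z.

H_0 = Z,  H_1 = Z.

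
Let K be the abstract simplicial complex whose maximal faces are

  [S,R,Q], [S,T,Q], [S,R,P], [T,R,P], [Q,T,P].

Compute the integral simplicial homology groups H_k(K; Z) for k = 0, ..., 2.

Order the vertices as P < Q < R < S < T. Listing each simplex with vertices in this order, K has dimension 2 with simplices:

  0-simplices (5): P, Q, R, S, T
  1-simplices (10): PQ, PR, PS, PT, QR, QS, QT, RS, RT, ST
  2-simplices (5): PQT, PRS, PRT, QRS, QST

so the chain groups are C_0 ≅ Z^5, C_1 ≅ Z^10, C_2 ≅ Z^5.

∂_1: C_1 → C_0 sends each edge [p,q] (with p < q) to q − p.
This gives a 5×10 integer matrix of rank 4; reducing to Smith normal form yields diagonal entries (1,1,1,1).

The boundary map ∂_2: C_2 → C_1 maps a triangle to the signed sum of its edges. For instance
  ∂PRT = RT − PT + PR,
  ∂QST = ST − QT + QS.
This gives a 10×5 integer matrix of rank 5; reducing to Smith normal form yields diagonal entries (1,1,1,1,1).

Reading off H_k = ker ∂_k / im ∂_{k+1}:

  H_0: rank C_0 − rank ∂_1 = 5 − 4 = 1, and the invariant factors of ∂_1 are all 1, so H_0 = Z.
  H_1: rank ker ∂_1 − rank ∂_2 = (10 − 4) − 5 = 1, and the invariant factors of ∂_2 are all 1, so H_1 = Z.
  H_2: rank ker ∂_2 − rank ∂_3 = (5 − 5) − 0 = 0, and there is no ∂_3, so H_2 = 0.

As a check, the Euler characteristic is 5 − 10 + 5 = 0, which agrees with 1 − 1 + 0 = 0.

H_0 ≅ Z,  H_1 ≅ Z,  H_2 = 0.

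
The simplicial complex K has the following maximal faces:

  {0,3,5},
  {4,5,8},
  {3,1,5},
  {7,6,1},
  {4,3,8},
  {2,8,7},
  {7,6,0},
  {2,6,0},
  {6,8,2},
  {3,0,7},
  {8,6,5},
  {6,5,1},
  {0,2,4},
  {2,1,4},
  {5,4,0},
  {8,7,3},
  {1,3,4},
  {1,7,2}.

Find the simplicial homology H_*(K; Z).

We work with the vertex ordering 0 < 1 < 2 < 3 < 4 < 5 < 6 < 7 < 8. The simplices of K, each written with vertices in increasing order, are:

  0-simplices (9): [0], [1], [2], [3], [4], [5], [6], [7], [8]
  1-simplices (27): (27 of them)
  2-simplices (18): [0,2,4], [0,2,6], [0,3,5], [0,3,7], [0,4,5], [0,6,7], [1,2,4], [1,2,7], [1,3,4], [1,3,5], [1,5,6], [1,6,7], [2,6,8], [2,7,8], [3,4,8], [3,7,8], [4,5,8], [5,6,8]

Hence C_0 ≅ Z^9, C_1 ≅ Z^27, C_2 ≅ Z^18.

∂_1: C_1 → C_0 maps an edge to its endpoints' difference, ∂[p,q] = q − p. For instance
  ∂[0,5] = [5] − [0].
This gives a 9×27 integer matrix of rank 8; reducing to Smith normal form yields diagonal entries (1,1,1,1,1,1,1,1).

∂_2: C_2 → C_1 maps a triangle to the signed sum of its edges. For instance
  ∂[0,2,6] = [2,6] − [0,6] + [0,2],
  ∂[0,2,4] = [2,4] − [0,4] + [0,2].
As a 27×18 matrix over Z this has rank 18, with invariant factors (1,1,1,1,1,1,1,1,1,1,1,1,1,1,1,1,1,2).

From H_k ≅ ker(∂_k) / im(∂_{k+1}) we obtain:

  H_0: rank C_0 − rank ∂_1 = 9 − 8 = 1, and the invariant factors of ∂_1 are all 1, so H_0 = Z.
  H_1: rank ker ∂_1 − rank ∂_2 = (27 − 8) − 18 = 1, and ∂_2 has invariant factor 2 > 1, so H_1 = Z ⊕ Z/2.
  H_2: rank ker ∂_2 − rank ∂_3 = (18 − 18) − 0 = 0, and there is no ∂_3, so H_2 = 0.

(K is a triangulation of the Klein bottle.)

H_0 ≅ Z,  H_1 ≅ Z ⊕ Z/2,  H_2 = 0.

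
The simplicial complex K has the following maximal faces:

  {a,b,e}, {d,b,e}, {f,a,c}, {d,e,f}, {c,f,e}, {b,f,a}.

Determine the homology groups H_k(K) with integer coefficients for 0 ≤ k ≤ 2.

H_0 ≅ Z,  H_1 ≅ Z,  H_2 = 0.

K has 6 vertices, 12 edges, 6 triangles.
rank ∂_0 = 0, rank ∂_1 = 5 ⇒ b_0 = 6 − 0 − 5 = 1; all invariant factors of ∂_1 are 1 so no torsion. So H_0 ≅ Z.
rank ∂_1 = 5, rank ∂_2 = 6 ⇒ b_1 = 12 − 5 − 6 = 1; all invariant factors of ∂_2 are 1 so no torsion. So H_1 ≅ Z.
rank ∂_2 = 6, rank ∂_3 = 0 ⇒ b_2 = 6 − 6 − 0 = 0. So H_2 ≅ 0.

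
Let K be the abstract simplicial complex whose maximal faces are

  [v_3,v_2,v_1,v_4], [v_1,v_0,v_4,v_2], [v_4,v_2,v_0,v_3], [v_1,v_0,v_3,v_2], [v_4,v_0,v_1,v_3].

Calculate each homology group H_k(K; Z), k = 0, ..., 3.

Fix the vertex order v_0 < v_1 < v_2 < v_3 < v_4 and write every simplex with vertices in increasing order. Then dim K = 3 and the simplices of K are:

  0-simplices (5): [v_0], [v_1], [v_2], [v_3], [v_4]
  1-simplices (10): [v_0,v_1], [v_0,v_2], [v_0,v_3], [v_0,v_4], [v_1,v_2], [v_1,v_3], [v_1,v_4], [v_2,v_3], [v_2,v_4], [v_3,v_4]
  2-simplices (10): [v_0,v_1,v_2], [v_0,v_1,v_3], [v_0,v_1,v_4], [v_0,v_2,v_3], [v_0,v_2,v_4], [v_0,v_3,v_4], [v_1,v_2,v_3], [v_1,v_2,v_4], [v_1,v_3,v_4], [v_2,v_3,v_4]
  3-simplices (5): [v_0,v_1,v_2,v_3], [v_0,v_1,v_2,v_4], [v_0,v_1,v_3,v_4], [v_0,v_2,v_3,v_4], [v_1,v_2,v_3,v_4]

so the chain groups are C_0 ≅ Z^5, C_1 ≅ Z^10, C_2 ≅ Z^10, C_3 ≅ Z^5.

The boundary map ∂_1: C_1 → C_0 is given by ∂[p,q] = [q] − [p].
This gives a 5×10 integer matrix of rank 4; reducing to Smith normal form yields diagonal entries (1,1,1,1).

∂_2: C_2 → C_1 acts by ∂[p,q,r] = [q,r] − [p,r] + [p,q]. For instance
  ∂[v_0,v_3,v_4] = [v_3,v_4] − [v_0,v_4] + [v_0,v_3],
  ∂[v_0,v_1,v_2] = [v_1,v_2] − [v_0,v_2] + [v_0,v_1].
The 10×10 boundary matrix has rank 6 and Smith normal form diag(1,1,1,1,1,1).

Boundary ∂_3: C_3 → C_2 sends each 3-simplex σ to the alternating sum Σ_i (−1)^i (σ with its i-th vertex removed). For instance
  ∂[v_0,v_1,v_2,v_3] = [v_1,v_2,v_3] − [v_0,v_2,v_3] + [v_0,v_1,v_3] − [v_0,v_1,v_2],
  ∂[v_0,v_1,v_3,v_4] = [v_1,v_3,v_4] − [v_0,v_3,v_4] + [v_0,v_1,v_4] − [v_0,v_1,v_3].
The resulting 10×5 matrix has rank 4, and its Smith normal form has invariant factors (1,1,1,1).

Computing H_k = (kernel of ∂_k) / (image of ∂_{k+1}):

  H_0: rank C_0 − rank ∂_1 = 5 − 4 = 1, and the invariant factors of ∂_1 are all 1, so H_0 = Z.
  H_1: rank ker ∂_1 − rank ∂_2 = (10 − 4) − 6 = 0, and the invariant factors of ∂_2 are all 1, so H_1 = 0.
  H_2: rank ker ∂_2 − rank ∂_3 = (10 − 6) − 4 = 0, and the invariant factors of ∂_3 are all 1, so H_2 = 0.
  H_3: rank ker ∂_3 − rank ∂_4 = (5 − 4) − 0 = 1, and there is no ∂_4, so H_3 = Z.

(K is a triangulation of the 3-sphere S^3.)

H_0 ≅ Z,  H_1 = 0,  H_2 = 0,  H_3 ≅ Z.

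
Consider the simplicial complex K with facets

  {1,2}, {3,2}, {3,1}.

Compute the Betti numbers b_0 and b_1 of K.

b_0 = 1, b_1 = 1.

K has 3 vertices, 3 edges.
rank ∂_0 = 0, rank ∂_1 = 2 ⇒ b_0 = 3 − 0 − 2 = 1; all invariant factors of ∂_1 are 1 so no torsion. So H_0 = Z.
rank ∂_1 = 2, rank ∂_2 = 0 ⇒ b_1 = 3 − 2 − 0 = 1. So H_1 = Z.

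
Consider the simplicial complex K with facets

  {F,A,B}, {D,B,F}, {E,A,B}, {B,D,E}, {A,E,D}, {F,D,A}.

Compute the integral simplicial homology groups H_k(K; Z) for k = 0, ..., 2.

H_0 ≅ Z,  H_1 = 0,  H_2 ≅ Z.

We work with the vertex ordering A < B < D < E < F. The simplices of K, each written with vertices in increasing order, are:

  0-simplices (5): A, B, D, E, F
  1-simplices (9): AB, AD, AE, AF, BD, BE, BF, DE, DF
  2-simplices (6): ABE, ABF, ADE, ADF, BDE, BDF

Hence C_0 ≅ Z^5, C_1 ≅ Z^9, C_2 ≅ Z^6.

The boundary map ∂_1: C_1 → C_0 maps an edge to its endpoints' difference, ∂[p,q] = q − p.
This gives a 5×9 integer matrix of rank 4; reducing to Smith normal form yields diagonal entries (1,1,1,1).

Boundary ∂_2: C_2 → C_1 maps a triangle to the signed sum of its edges. For instance
  ∂BDF = DF − BF + BD,
  ∂ABF = BF − AF + AB.
The resulting 9×6 matrix has rank 5, and its Smith normal form has invariant factors (1,1,1,1,1).

From H_k ≅ ker(∂_k) / im(∂_{k+1}) we obtain:

  H_0: rank C_0 − rank ∂_1 = 5 − 4 = 1, and the invariant factors of ∂_1 are all 1, so H_0 = Z.
  H_1: rank ker ∂_1 − rank ∂_2 = (9 − 4) − 5 = 0, and the invariant factors of ∂_2 are all 1, so H_1 = 0.
  H_2: rank ker ∂_2 − rank ∂_3 = (6 − 5) − 0 = 1, and there is no ∂_3, so H_2 = Z.

As a check, the Euler characteristic is 5 − 9 + 6 = 2, which agrees with 1 − 0 + 1 = 2.
(K is a triangulation of the 2-sphere S^2.)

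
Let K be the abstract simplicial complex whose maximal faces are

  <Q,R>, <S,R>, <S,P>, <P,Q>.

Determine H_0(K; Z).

Take the total order P < Q < R < S on the vertex set. Then K (dimension 1) consists of the simplices:

  0-simplices (4): P, Q, R, S
  1-simplices (4): PQ, PS, QR, RS

Hence C_0 ≅ Z^4, C_1 ≅ Z^4.

The boundary map ∂_1: C_1 → C_0 maps an edge to its endpoints' difference, ∂[p,q] = q − p.
As a 4×4 matrix over Z this has rank 3, with invariant factors (1,1,1).

From H_k ≅ ker(∂_k) / im(∂_{k+1}) we obtain:

  H_0: rank C_0 − rank ∂_1 = 4 − 3 = 1, and the invariant factors of ∂_1 are all 1, so H_0 = Z.

(K is a triangulation of the circle S^1.)

H_0 ≅ Z.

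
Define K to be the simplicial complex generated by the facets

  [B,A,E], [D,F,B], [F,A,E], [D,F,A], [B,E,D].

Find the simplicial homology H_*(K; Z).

Order the vertices as A < B < D < E < F. Listing each simplex with vertices in this order, K has dimension 2 with simplices:

  0-simplices (5): A, B, D, E, F
  1-simplices (10): AB, AD, AE, AF, BD, BE, BF, DE, DF, EF
  2-simplices (5): ABE, ADF, AEF, BDE, BDF

giving chain groups C_0 ≅ Z^5, C_1 ≅ Z^10, C_2 ≅ Z^5.

The boundary map ∂_1: C_1 → C_0 is given by ∂[p,q] = [q] − [p]. For instance
  ∂BF = F − B.
This gives a 5×10 integer matrix of rank 4; reducing to Smith normal form yields diagonal entries (1,1,1,1).

Boundary ∂_2: C_2 → C_1 sends each 2-simplex [p,q,r] to [q,r] − [p,r] + [p,q]. For instance
  ∂AEF = EF − AF + AE,
  ∂ADF = DF − AF + AD.
The resulting 10×5 matrix has rank 5, and its Smith normal form has invariant factors (1,1,1,1,1).

Reading off H_k = ker ∂_k / im ∂_{k+1}:

  H_0: rank C_0 − rank ∂_1 = 5 − 4 = 1, and the invariant factors of ∂_1 are all 1, so H_0 ≅ Z.
  H_1: rank ker ∂_1 − rank ∂_2 = (10 − 4) − 5 = 1, and the invariant factors of ∂_2 are all 1, so H_1 ≅ Z.
  H_2: rank ker ∂_2 − rank ∂_3 = (5 − 5) − 0 = 0, and there is no ∂_3, so H_2 ≅ 0.

H_0 = Z,  H_1 = Z,  H_2 = 0.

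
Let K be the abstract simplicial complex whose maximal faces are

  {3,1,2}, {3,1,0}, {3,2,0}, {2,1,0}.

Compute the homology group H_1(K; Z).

Fix the vertex order 0 < 1 < 2 < 3 and write every simplex with vertices in increasing order. Then dim K = 2 and the simplices of K are:

  0-simplices (4): [0], [1], [2], [3]
  1-simplices (6): [0,1], [0,2], [0,3], [1,2], [1,3], [2,3]
  2-simplices (4): [0,1,2], [0,1,3], [0,2,3], [1,2,3]

so the chain groups are C_0 ≅ Z^4, C_1 ≅ Z^6, C_2 ≅ Z^4.

The boundary map ∂_1: C_1 → C_0 is given by ∂[p,q] = [q] − [p].
The resulting 4×6 matrix has rank 3, and its Smith normal form has invariant factors (1,1,1).

Boundary ∂_2: C_2 → C_1 maps a triangle to the signed sum of its edges. For instance
  ∂[1,2,3] = [2,3] − [1,3] + [1,2],
  ∂[0,1,2] = [1,2] − [0,2] + [0,1].
The resulting 6×4 matrix has rank 3, and its Smith normal form has invariant factors (1,1,1).

Reading off H_k = ker ∂_k / im ∂_{k+1}:

  H_1: rank ker ∂_1 − rank ∂_2 = (6 − 3) − 3 = 0, and the invariant factors of ∂_2 are all 1, so H_1 = 0.

(K is a triangulation of the 2-sphere S^2.)

H_1 ≅ 0.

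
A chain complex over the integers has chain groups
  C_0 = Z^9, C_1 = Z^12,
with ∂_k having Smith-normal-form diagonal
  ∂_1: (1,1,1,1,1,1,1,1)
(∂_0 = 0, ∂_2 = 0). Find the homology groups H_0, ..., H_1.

H_0: b_0 = 9 − 0 − 8 = 1; torsion from ∂_1 factors > 1: none. So H_0 ≅ Z.
H_1: b_1 = 12 − 8 − 0 = 4; torsion from ∂_2 factors > 1: none. So H_1 ≅ Z^4.

H_0 ≅ Z,  H_1 ≅ Z^4.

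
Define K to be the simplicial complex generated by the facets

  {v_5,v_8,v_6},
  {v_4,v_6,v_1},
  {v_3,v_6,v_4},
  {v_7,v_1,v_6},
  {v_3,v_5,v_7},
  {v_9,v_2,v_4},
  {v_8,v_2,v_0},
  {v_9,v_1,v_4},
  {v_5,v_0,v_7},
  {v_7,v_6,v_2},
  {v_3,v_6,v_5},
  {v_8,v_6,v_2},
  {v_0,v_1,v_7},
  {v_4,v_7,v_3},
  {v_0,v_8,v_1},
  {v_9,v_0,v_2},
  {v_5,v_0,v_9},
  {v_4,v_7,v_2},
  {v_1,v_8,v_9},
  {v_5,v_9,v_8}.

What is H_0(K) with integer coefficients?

Fix the vertex order v_0 < v_1 < v_2 < v_3 < v_4 < v_5 < v_6 < v_7 < v_8 < v_9 and write every simplex with vertices in increasing order. Then dim K = 2 and the simplices of K are:

  0-simplices (10): [v_0], [v_1], [v_2], [v_3], [v_4], [v_5], [v_6], [v_7], [v_8], [v_9]
  1-simplices (30): (30 of them)
  2-simplices (20): (20 of them)

giving chain groups C_0 ≅ Z^10, C_1 ≅ Z^30, C_2 ≅ Z^20.

∂_1: C_1 → C_0 maps an edge to its endpoints' difference, ∂[p,q] = q − p.
This gives a 10×30 integer matrix of rank 9; reducing to Smith normal form yields diagonal entries (1,1,1,1,1,1,1,1,1).

The boundary map ∂_2: C_2 → C_1 maps a triangle to the signed sum of its edges. For instance
  ∂[v_1,v_6,v_7] = [v_6,v_7] − [v_1,v_7] + [v_1,v_6],
  ∂[v_2,v_6,v_7] = [v_6,v_7] − [v_2,v_7] + [v_2,v_6].
The 30×20 boundary matrix has rank 20 and Smith normal form diag(1,1,1,1,1,1,1,1,1,1,1,1,1,1,1,1,1,1,1,2).

Computing H_k = (kernel of ∂_k) / (image of ∂_{k+1}):

  H_0: rank C_0 − rank ∂_1 = 10 − 9 = 1, and the invariant factors of ∂_1 are all 1, so H_0 ≅ Z.

H_0 = Z.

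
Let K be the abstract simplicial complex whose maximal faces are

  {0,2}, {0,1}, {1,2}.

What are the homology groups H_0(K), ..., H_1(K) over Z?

H_0 = Z,  H_1 = Z.

Take the total order 0 < 1 < 2 on the vertex set. Then K (dimension 1) consists of the simplices:

  0-simplices (3): [0], [1], [2]
  1-simplices (3): [0,1], [0,2], [1,2]

so the chain groups are C_0 ≅ Z^3, C_1 ≅ Z^3.

The boundary map ∂_1: C_1 → C_0 is given by ∂[p,q] = [q] − [p]. For instance
  ∂[0,1] = [1] − [0].
The 3×3 boundary matrix has rank 2 and Smith normal form diag(1,1).

Now H_k = ker ∂_k / im ∂_{k+1}, so:

  H_0: rank C_0 − rank ∂_1 = 3 − 2 = 1, and the invariant factors of ∂_1 are all 1, so H_0 = Z.
  H_1: rank ker ∂_1 − rank ∂_2 = (3 − 2) − 0 = 1, and there is no ∂_2, so H_1 = Z.

(K is a triangulation of the circle S^1.)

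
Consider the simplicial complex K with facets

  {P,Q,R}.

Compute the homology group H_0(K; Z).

H_0 = Z.

We work with the vertex ordering P < Q < R. The simplices of K, each written with vertices in increasing order, are:

  0-simplices (3): P, Q, R
  1-simplices (3): PQ, PR, QR
  2-simplices (1): PQR

so the chain groups are C_0 ≅ Z^3, C_1 ≅ Z^3, C_2 ≅ Z^1.

The boundary map ∂_1: C_1 → C_0 sends each edge [p,q] (with p < q) to q − p.
This gives a 3×3 integer matrix of rank 2; reducing to Smith normal form yields diagonal entries (1,1).

Boundary ∂_2: C_2 → C_1 sends each 2-simplex [p,q,r] to [q,r] − [p,r] + [p,q]. For instance
  ∂PQR = QR − PR + PQ.
The 3×1 boundary matrix has rank 1 and Smith normal form diag(1).

Computing H_k = (kernel of ∂_k) / (image of ∂_{k+1}):

  H_0: rank C_0 − rank ∂_1 = 3 − 2 = 1, and the invariant factors of ∂_1 are all 1, so H_0 = Z.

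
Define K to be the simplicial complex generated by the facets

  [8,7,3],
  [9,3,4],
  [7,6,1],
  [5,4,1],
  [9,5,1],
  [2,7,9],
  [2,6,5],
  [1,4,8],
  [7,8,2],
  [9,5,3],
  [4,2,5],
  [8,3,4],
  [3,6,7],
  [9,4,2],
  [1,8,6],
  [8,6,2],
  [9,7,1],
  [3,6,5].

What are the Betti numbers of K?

b_0 = 1, b_1 = 1, b_2 = 0.

K has 9 vertices, 27 edges, 18 triangles.
rank ∂_0 = 0, rank ∂_1 = 8 ⇒ b_0 = 9 − 0 − 8 = 1; all invariant factors of ∂_1 are 1 so no torsion. So H_0 = Z.
rank ∂_1 = 8, rank ∂_2 = 18 ⇒ b_1 = 27 − 8 − 18 = 1; ∂_2 has invariant factor(s) [2] giving torsion. So H_1 = Z ⊕ Z/2.
rank ∂_2 = 18, rank ∂_3 = 0 ⇒ b_2 = 18 − 18 − 0 = 0. So H_2 = 0.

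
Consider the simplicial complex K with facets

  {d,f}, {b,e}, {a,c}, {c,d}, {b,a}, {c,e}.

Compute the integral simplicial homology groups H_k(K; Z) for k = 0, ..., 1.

We work with the vertex ordering a < b < c < d < e < f. The simplices of K, each written with vertices in increasing order, are:

  0-simplices (6): a, b, c, d, e, f
  1-simplices (6): ab, ac, be, cd, ce, df

so the chain groups are C_0 ≅ Z^6, C_1 ≅ Z^6.

The boundary map ∂_1: C_1 → C_0 maps an edge to its endpoints' difference, ∂[p,q] = q − p. For instance
  ∂ab = b − a.
This gives a 6×6 integer matrix of rank 5; reducing to Smith normal form yields diagonal entries (1,1,1,1,1).

Computing H_k = (kernel of ∂_k) / (image of ∂_{k+1}):

  H_0: rank C_0 − rank ∂_1 = 6 − 5 = 1, and the invariant factors of ∂_1 are all 1, so H_0 ≅ Z.
  H_1: rank ker ∂_1 − rank ∂_2 = (6 − 5) − 0 = 1, and there is no ∂_2, so H_1 ≅ Z.

As a check, the Euler characteristic is 6 − 6 = 0, which agrees with 1 − 1 = 0.

H_0 ≅ Z,  H_1 ≅ Z.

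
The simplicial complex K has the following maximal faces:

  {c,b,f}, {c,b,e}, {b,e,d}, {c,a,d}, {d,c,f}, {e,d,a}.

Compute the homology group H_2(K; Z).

Order the vertices as a < b < c < d < e < f. Listing each simplex with vertices in this order, K has dimension 2 with simplices:

  0-simplices (6): a, b, c, d, e, f
  1-simplices (12): ac, ad, ae, bc, bd, be, bf, cd, ce, cf, de, df
  2-simplices (6): acd, ade, bce, bcf, bde, cdf

so the chain groups are C_0 ≅ Z^6, C_1 ≅ Z^12, C_2 ≅ Z^6.

Boundary ∂_1: C_1 → C_0 maps an edge to its endpoints' difference, ∂[p,q] = q − p. For instance
  ∂ce = e − c.
The 6×12 boundary matrix has rank 5 and Smith normal form diag(1,1,1,1,1).

The boundary map ∂_2: C_2 → C_1 sends each 2-simplex [p,q,r] to [q,r] − [p,r] + [p,q]. For instance
  ∂bcf = cf − bf + bc,
  ∂ade = de − ae + ad.
This gives a 12×6 integer matrix of rank 6; reducing to Smith normal form yields diagonal entries (1,1,1,1,1,1).

Reading off H_k = ker ∂_k / im ∂_{k+1}:

  H_2: rank ker ∂_2 − rank ∂_3 = (6 − 6) − 0 = 0, and there is no ∂_3, so H_2 ≅ 0.

H_2 ≅ 0.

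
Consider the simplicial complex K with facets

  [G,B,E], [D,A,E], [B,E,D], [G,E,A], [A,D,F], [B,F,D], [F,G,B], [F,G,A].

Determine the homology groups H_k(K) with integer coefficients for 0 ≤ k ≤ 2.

H_0 = Z,  H_1 = 0,  H_2 = Z.

Fix the vertex order A < B < D < E < F < G and write every simplex with vertices in increasing order. Then dim K = 2 and the simplices of K are:

  0-simplices (6): A, B, D, E, F, G
  1-simplices (12): AD, AE, AF, AG, BD, BE, BF, BG, DE, DF, EG, FG
  2-simplices (8): ADE, ADF, AEG, AFG, BDE, BDF, BEG, BFG

so the chain groups are C_0 ≅ Z^6, C_1 ≅ Z^12, C_2 ≅ Z^8.

Boundary ∂_1: C_1 → C_0 sends each edge [p,q] (with p < q) to q − p.
The resulting 6×12 matrix has rank 5, and its Smith normal form has invariant factors (1,1,1,1,1).

Boundary ∂_2: C_2 → C_1 maps a triangle to the signed sum of its edges. For instance
  ∂ADF = DF − AF + AD,
  ∂BFG = FG − BG + BF.
The resulting 12×8 matrix has rank 7, and its Smith normal form has invariant factors (1,1,1,1,1,1,1).

Computing H_k = (kernel of ∂_k) / (image of ∂_{k+1}):

  H_0: rank C_0 − rank ∂_1 = 6 − 5 = 1, and the invariant factors of ∂_1 are all 1, so H_0 ≅ Z.
  H_1: rank ker ∂_1 − rank ∂_2 = (12 − 5) − 7 = 0, and the invariant factors of ∂_2 are all 1, so H_1 ≅ 0.
  H_2: rank ker ∂_2 − rank ∂_3 = (8 − 7) − 0 = 1, and there is no ∂_3, so H_2 ≅ Z.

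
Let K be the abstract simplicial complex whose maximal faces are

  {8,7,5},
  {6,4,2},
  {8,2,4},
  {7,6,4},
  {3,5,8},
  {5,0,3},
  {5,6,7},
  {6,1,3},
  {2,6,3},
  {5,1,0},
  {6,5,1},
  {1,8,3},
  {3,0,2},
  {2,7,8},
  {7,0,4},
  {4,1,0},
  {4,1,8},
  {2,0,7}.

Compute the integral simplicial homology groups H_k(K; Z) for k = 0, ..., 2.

Order the vertices as 0 < 1 < 2 < 3 < 4 < 5 < 6 < 7 < 8. Listing each simplex with vertices in this order, K has dimension 2 with simplices:

  0-simplices (9): [0], [1], [2], [3], [4], [5], [6], [7], [8]
  1-simplices (27): (27 of them)
  2-simplices (18): [0,1,4], [0,1,5], [0,2,3], [0,2,7], [0,3,5], [0,4,7], [1,3,6], [1,3,8], [1,4,8], [1,5,6], [2,3,6], [2,4,6], [2,4,8], [2,7,8], [3,5,8], [4,6,7], [5,6,7], [5,7,8]

giving chain groups C_0 ≅ Z^9, C_1 ≅ Z^27, C_2 ≅ Z^18.

The boundary map ∂_1: C_1 → C_0 maps an edge to its endpoints' difference, ∂[p,q] = q − p. For instance
  ∂[2,7] = [7] − [2].
The resulting 9×27 matrix has rank 8, and its Smith normal form has invariant factors (1,1,1,1,1,1,1,1).

The boundary map ∂_2: C_2 → C_1 maps a triangle to the signed sum of its edges. For instance
  ∂[0,1,5] = [1,5] − [0,5] + [0,1],
  ∂[3,5,8] = [5,8] − [3,8] + [3,5].
The resulting 27×18 matrix has rank 18, and its Smith normal form has invariant factors (1,1,1,1,1,1,1,1,1,1,1,1,1,1,1,1,1,2).

Reading off H_k = ker ∂_k / im ∂_{k+1}:

  H_0: rank C_0 − rank ∂_1 = 9 − 8 = 1, and the invariant factors of ∂_1 are all 1, so H_0 = Z.
  H_1: rank ker ∂_1 − rank ∂_2 = (27 − 8) − 18 = 1, and ∂_2 has invariant factor 2 > 1, so H_1 = Z ⊕ Z/2Z.
  H_2: rank ker ∂_2 − rank ∂_3 = (18 − 18) − 0 = 0, and there is no ∂_3, so H_2 = 0.

As a check, the Euler characteristic is 9 − 27 + 18 = 0, which agrees with 1 − 1 + 0 = 0.
(K is a triangulation of the Klein bottle.)

H_0 ≅ Z,  H_1 ≅ Z ⊕ Z/2Z,  H_2 = 0.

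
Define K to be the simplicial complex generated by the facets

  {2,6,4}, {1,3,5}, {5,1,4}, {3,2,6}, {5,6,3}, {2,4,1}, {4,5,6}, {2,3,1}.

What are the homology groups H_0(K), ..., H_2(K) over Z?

Take the total order 1 < 2 < 3 < 4 < 5 < 6 on the vertex set. Then K (dimension 2) consists of the simplices:

  0-simplices (6): [1], [2], [3], [4], [5], [6]
  1-simplices (12): [1,2], [1,3], [1,4], [1,5], [2,3], [2,4], [2,6], [3,5], [3,6], [4,5], [4,6], [5,6]
  2-simplices (8): [1,2,3], [1,2,4], [1,3,5], [1,4,5], [2,3,6], [2,4,6], [3,5,6], [4,5,6]

so the chain groups are C_0 ≅ Z^6, C_1 ≅ Z^12, C_2 ≅ Z^8.

Boundary ∂_1: C_1 → C_0 maps an edge to its endpoints' difference, ∂[p,q] = q − p. For instance
  ∂[3,6] = [6] − [3].
The 6×12 boundary matrix has rank 5 and Smith normal form diag(1,1,1,1,1).

Boundary ∂_2: C_2 → C_1 sends each 2-simplex [p,q,r] to [q,r] − [p,r] + [p,q]. For instance
  ∂[4,5,6] = [5,6] − [4,6] + [4,5],
  ∂[1,2,4] = [2,4] − [1,4] + [1,2].
This gives a 12×8 integer matrix of rank 7; reducing to Smith normal form yields diagonal entries (1,1,1,1,1,1,1).

Now H_k = ker ∂_k / im ∂_{k+1}, so:

  H_0: rank C_0 − rank ∂_1 = 6 − 5 = 1, and the invariant factors of ∂_1 are all 1, so H_0 = Z.
  H_1: rank ker ∂_1 − rank ∂_2 = (12 − 5) − 7 = 0, and the invariant factors of ∂_2 are all 1, so H_1 = 0.
  H_2: rank ker ∂_2 − rank ∂_3 = (8 − 7) − 0 = 1, and there is no ∂_3, so H_2 = Z.

H_0 ≅ Z,  H_1 = 0,  H_2 ≅ Z.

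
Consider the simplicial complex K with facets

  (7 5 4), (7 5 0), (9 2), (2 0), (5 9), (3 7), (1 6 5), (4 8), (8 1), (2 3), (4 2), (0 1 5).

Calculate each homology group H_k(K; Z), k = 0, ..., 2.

H_0 = Z,  H_1 = Z^4,  H_2 = 0.

Order the vertices as 0 < 1 < 2 < 3 < 4 < 5 < 6 < 7 < 8 < 9. Listing each simplex with vertices in this order, K has dimension 2 with simplices:

  0-simplices (10): [0], [1], [2], [3], [4], [5], [6], [7], [8], [9]
  1-simplices (17): [0,1], [0,2], [0,5], [0,7], [1,5], [1,6], [1,8], [2,3], [2,4], [2,9], [3,7], [4,5], [4,7], [4,8], [5,6], [5,7], [5,9]
  2-simplices (4): [0,1,5], [0,5,7], [1,5,6], [4,5,7]

Hence C_0 ≅ Z^10, C_1 ≅ Z^17, C_2 ≅ Z^4.

The boundary map ∂_1: C_1 → C_0 sends each edge [p,q] (with p < q) to q − p. For instance
  ∂[4,5] = [5] − [4].
As a 10×17 matrix over Z this has rank 9, with invariant factors (1,1,1,1,1,1,1,1,1).

∂_2: C_2 → C_1 acts by ∂[p,q,r] = [q,r] − [p,r] + [p,q]. For instance
  ∂[0,5,7] = [5,7] − [0,7] + [0,5],
  ∂[1,5,6] = [5,6] − [1,6] + [1,5].
This gives a 17×4 integer matrix of rank 4; reducing to Smith normal form yields diagonal entries (1,1,1,1).

Computing H_k = (kernel of ∂_k) / (image of ∂_{k+1}):

  H_0: rank C_0 − rank ∂_1 = 10 − 9 = 1, and the invariant factors of ∂_1 are all 1, so H_0 = Z.
  H_1: rank ker ∂_1 − rank ∂_2 = (17 − 9) − 4 = 4, and the invariant factors of ∂_2 are all 1, so H_1 = Z^4.
  H_2: rank ker ∂_2 − rank ∂_3 = (4 − 4) − 0 = 0, and there is no ∂_3, so H_2 = 0.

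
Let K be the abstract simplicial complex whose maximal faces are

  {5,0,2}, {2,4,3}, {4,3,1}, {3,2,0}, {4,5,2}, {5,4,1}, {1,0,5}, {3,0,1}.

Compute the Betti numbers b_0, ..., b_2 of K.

We work with the vertex ordering 0 < 1 < 2 < 3 < 4 < 5. The simplices of K, each written with vertices in increasing order, are:

  0-simplices (6): [0], [1], [2], [3], [4], [5]
  1-simplices (12): [0,1], [0,2], [0,3], [0,5], [1,3], [1,4], [1,5], [2,3], [2,4], [2,5], [3,4], [4,5]
  2-simplices (8): [0,1,3], [0,1,5], [0,2,3], [0,2,5], [1,3,4], [1,4,5], [2,3,4], [2,4,5]

giving chain groups C_0 ≅ Z^6, C_1 ≅ Z^12, C_2 ≅ Z^8.

Boundary ∂_1: C_1 → C_0 sends each edge [p,q] (with p < q) to q − p. For instance
  ∂[0,2] = [2] − [0].
The 6×12 boundary matrix has rank 5 and Smith normal form diag(1,1,1,1,1).

The boundary map ∂_2: C_2 → C_1 sends each 2-simplex [p,q,r] to [q,r] − [p,r] + [p,q]. For instance
  ∂[0,1,3] = [1,3] − [0,3] + [0,1],
  ∂[2,4,5] = [4,5] − [2,5] + [2,4].
The resulting 12×8 matrix has rank 7, and its Smith normal form has invariant factors (1,1,1,1,1,1,1).

Now H_k = ker ∂_k / im ∂_{k+1}, so:

  H_0: rank C_0 − rank ∂_1 = 6 − 5 = 1, and the invariant factors of ∂_1 are all 1, so H_0 ≅ Z.
  H_1: rank ker ∂_1 − rank ∂_2 = (12 − 5) − 7 = 0, and the invariant factors of ∂_2 are all 1, so H_1 ≅ 0.
  H_2: rank ker ∂_2 − rank ∂_3 = (8 − 7) − 0 = 1, and there is no ∂_3, so H_2 ≅ Z.

(K is a triangulation of the 2-sphere S^2.)

Hence the Betti numbers are b_0 = 1, b_1 = 0, b_2 = 1.

b_0 = 1, b_1 = 0, b_2 = 1.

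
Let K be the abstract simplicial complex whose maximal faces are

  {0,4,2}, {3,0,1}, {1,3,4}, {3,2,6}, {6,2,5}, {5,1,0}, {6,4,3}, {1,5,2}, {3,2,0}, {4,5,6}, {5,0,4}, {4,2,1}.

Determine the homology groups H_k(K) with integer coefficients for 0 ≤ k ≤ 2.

Take the total order 0 < 1 < 2 < 3 < 4 < 5 < 6 on the vertex set. Then K (dimension 2) consists of the simplices:

  0-simplices (7): [0], [1], [2], [3], [4], [5], [6]
  1-simplices (18): [0,1], [0,2], [0,3], [0,4], [0,5], [1,2], [1,3], [1,4], [1,5], [2,3], [2,4], [2,5], [2,6], [3,4], [3,6], [4,5], [4,6], [5,6]
  2-simplices (12): [0,1,3], [0,1,5], [0,2,3], [0,2,4], [0,4,5], [1,2,4], [1,2,5], [1,3,4], [2,3,6], [2,5,6], [3,4,6], [4,5,6]

Hence C_0 ≅ Z^7, C_1 ≅ Z^18, C_2 ≅ Z^12.

∂_1: C_1 → C_0 is given by ∂[p,q] = [q] − [p]. For instance
  ∂[2,3] = [3] − [2].
The resulting 7×18 matrix has rank 6, and its Smith normal form has invariant factors (1,1,1,1,1,1).

∂_2: C_2 → C_1 maps a triangle to the signed sum of its edges. For instance
  ∂[2,3,6] = [3,6] − [2,6] + [2,3],
  ∂[0,2,3] = [2,3] − [0,3] + [0,2].
As a 18×12 matrix over Z this has rank 12, with invariant factors (1,1,1,1,1,1,1,1,1,1,1,2).

Now H_k = ker ∂_k / im ∂_{k+1}, so:

  H_0: rank C_0 − rank ∂_1 = 7 − 6 = 1, and the invariant factors of ∂_1 are all 1, so H_0 ≅ Z.
  H_1: rank ker ∂_1 − rank ∂_2 = (18 − 6) − 12 = 0, and ∂_2 has invariant factor 2 > 1, so H_1 ≅ Z/2Z.
  H_2: rank ker ∂_2 − rank ∂_3 = (12 − 12) − 0 = 0, and there is no ∂_3, so H_2 ≅ 0.

As a check, the Euler characteristic is 7 − 18 + 12 = 1, which agrees with 1 − 0 + 0 = 1.

H_0 ≅ Z,  H_1 ≅ Z/2Z,  H_2 = 0.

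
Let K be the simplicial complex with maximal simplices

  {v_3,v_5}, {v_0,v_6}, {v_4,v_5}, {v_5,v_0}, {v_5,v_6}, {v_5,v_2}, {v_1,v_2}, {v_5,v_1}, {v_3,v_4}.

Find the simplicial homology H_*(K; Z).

H_0 ≅ Z,  H_1 ≅ Z^3.

Order the vertices as v_0 < v_1 < v_2 < v_3 < v_4 < v_5 < v_6. Listing each simplex with vertices in this order, K has dimension 1 with simplices:

  0-simplices (7): [v_0], [v_1], [v_2], [v_3], [v_4], [v_5], [v_6]
  1-simplices (9): [v_0,v_5], [v_0,v_6], [v_1,v_2], [v_1,v_5], [v_2,v_5], [v_3,v_4], [v_3,v_5], [v_4,v_5], [v_5,v_6]

so the chain groups are C_0 ≅ Z^7, C_1 ≅ Z^9.

The boundary map ∂_1: C_1 → C_0 maps an edge to its endpoints' difference, ∂[p,q] = q − p. For instance
  ∂[v_0,v_6] = [v_6] − [v_0].
As a 7×9 matrix over Z this has rank 6, with invariant factors (1,1,1,1,1,1).

Computing H_k = (kernel of ∂_k) / (image of ∂_{k+1}):

  H_0: rank C_0 − rank ∂_1 = 7 − 6 = 1, and the invariant factors of ∂_1 are all 1, so H_0 ≅ Z.
  H_1: rank ker ∂_1 − rank ∂_2 = (9 − 6) − 0 = 3, and there is no ∂_2, so H_1 ≅ Z^3.

(K is a triangulation of a wedge of 3 circles.)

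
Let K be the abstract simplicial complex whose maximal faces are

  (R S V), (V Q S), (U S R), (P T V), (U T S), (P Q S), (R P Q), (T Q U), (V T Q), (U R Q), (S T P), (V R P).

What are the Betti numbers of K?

We work with the vertex ordering P < Q < R < S < T < U < V. The simplices of K, each written with vertices in increasing order, are:

  0-simplices (7): P, Q, R, S, T, U, V
  1-simplices (18): PQ, PR, PS, PT, PV, QR, QS, QT, QU, QV, RS, RU, RV, ST, SU, SV, TU, TV
  2-simplices (12): PQR, PQS, PRV, PST, PTV, QRU, QSV, QTU, QTV, RSU, RSV, STU

giving chain groups C_0 ≅ Z^7, C_1 ≅ Z^18, C_2 ≅ Z^12.

Boundary ∂_1: C_1 → C_0 is given by ∂[p,q] = [q] − [p].
As a 7×18 matrix over Z this has rank 6, with invariant factors (1,1,1,1,1,1).

Boundary ∂_2: C_2 → C_1 maps a triangle to the signed sum of its edges. For instance
  ∂PQS = QS − PS + PQ,
  ∂RSV = SV − RV + RS.
The resulting 18×12 matrix has rank 12, and its Smith normal form has invariant factors (1,1,1,1,1,1,1,1,1,1,1,2).

Computing H_k = (kernel of ∂_k) / (image of ∂_{k+1}):

  H_0: rank C_0 − rank ∂_1 = 7 − 6 = 1, and the invariant factors of ∂_1 are all 1, so H_0 ≅ Z.
  H_1: rank ker ∂_1 − rank ∂_2 = (18 − 6) − 12 = 0, and ∂_2 has invariant factor 2 > 1, so H_1 ≅ Z_2.
  H_2: rank ker ∂_2 − rank ∂_3 = (12 − 12) − 0 = 0, and there is no ∂_3, so H_2 ≅ 0.

Hence the Betti numbers are b_0 = 1, b_1 = 0, b_2 = 0.

b_0 = 1, b_1 = 0, b_2 = 0.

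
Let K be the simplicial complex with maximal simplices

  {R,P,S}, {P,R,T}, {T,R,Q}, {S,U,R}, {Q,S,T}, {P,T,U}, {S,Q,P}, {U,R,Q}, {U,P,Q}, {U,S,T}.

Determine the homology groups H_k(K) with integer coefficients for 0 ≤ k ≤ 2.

H_0 ≅ Z,  H_1 ≅ Z_2,  H_2 = 0.

We work with the vertex ordering P < Q < R < S < T < U. The simplices of K, each written with vertices in increasing order, are:

  0-simplices (6): P, Q, R, S, T, U
  1-simplices (15): PQ, PR, PS, PT, PU, QR, QS, QT, QU, RS, RT, RU, ST, SU, TU
  2-simplices (10): PQS, PQU, PRS, PRT, PTU, QRT, QRU, QST, RSU, STU

Hence C_0 ≅ Z^6, C_1 ≅ Z^15, C_2 ≅ Z^10.

The boundary map ∂_1: C_1 → C_0 sends each edge [p,q] (with p < q) to q − p. For instance
  ∂TU = U − T.
The 6×15 boundary matrix has rank 5 and Smith normal form diag(1,1,1,1,1).

Boundary ∂_2: C_2 → C_1 sends each 2-simplex [p,q,r] to [q,r] − [p,r] + [p,q]. For instance
  ∂RSU = SU − RU + RS,
  ∂QRT = RT − QT + QR.
This gives a 15×10 integer matrix of rank 10; reducing to Smith normal form yields diagonal entries (1,1,1,1,1,1,1,1,1,2).

Now H_k = ker ∂_k / im ∂_{k+1}, so:

  H_0: rank C_0 − rank ∂_1 = 6 − 5 = 1, and the invariant factors of ∂_1 are all 1, so H_0 ≅ Z.
  H_1: rank ker ∂_1 − rank ∂_2 = (15 − 5) − 10 = 0, and ∂_2 has invariant factor 2 > 1, so H_1 ≅ Z_2.
  H_2: rank ker ∂_2 − rank ∂_3 = (10 − 10) − 0 = 0, and there is no ∂_3, so H_2 ≅ 0.

(K is a triangulation of the real projective plane RP^2.)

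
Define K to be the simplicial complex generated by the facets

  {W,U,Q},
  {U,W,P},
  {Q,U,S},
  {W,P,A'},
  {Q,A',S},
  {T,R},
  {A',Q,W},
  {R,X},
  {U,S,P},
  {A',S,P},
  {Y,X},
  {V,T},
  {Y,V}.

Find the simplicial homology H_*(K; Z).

H_0 ≅ Z^2,  H_1 ≅ Z,  H_2 ≅ Z.

We work with the vertex ordering P < Q < R < S < T < U < V < W < X < Y < A'. The simplices of K, each written with vertices in increasing order, are:

  0-simplices (11): [P], [Q], [R], [S], [T], [U], [V], [W], [X], [Y], [A']
  1-simplices (17): [P,S], [P,U], [P,W], [P,A'], [Q,S], [Q,U], [Q,W], [Q,A'], [R,T], [R,X], [S,U], [S,A'], [T,V], [U,W], [V,Y], [W,A'], [X,Y]
  2-simplices (8): [P,S,U], [P,S,A'], [P,U,W], [P,W,A'], [Q,S,U], [Q,S,A'], [Q,U,W], [Q,W,A']

Hence C_0 ≅ Z^11, C_1 ≅ Z^17, C_2 ≅ Z^8.

∂_1: C_1 → C_0 sends each edge [p,q] (with p < q) to q − p. For instance
  ∂[T,V] = [V] − [T].
As a 11×17 matrix over Z this has rank 9, with invariant factors (1,1,1,1,1,1,1,1,1).

Boundary ∂_2: C_2 → C_1 sends each 2-simplex [p,q,r] to [q,r] − [p,r] + [p,q]. For instance
  ∂[P,S,A'] = [S,A'] − [P,A'] + [P,S],
  ∂[P,U,W] = [U,W] − [P,W] + [P,U].
This gives a 17×8 integer matrix of rank 7; reducing to Smith normal form yields diagonal entries (1,1,1,1,1,1,1).

From H_k ≅ ker(∂_k) / im(∂_{k+1}) we obtain:

  H_0: rank C_0 − rank ∂_1 = 11 − 9 = 2, and the invariant factors of ∂_1 are all 1, so H_0 = Z^2.
  H_1: rank ker ∂_1 − rank ∂_2 = (17 − 9) − 7 = 1, and the invariant factors of ∂_2 are all 1, so H_1 = Z.
  H_2: rank ker ∂_2 − rank ∂_3 = (8 − 7) − 0 = 1, and there is no ∂_3, so H_2 = Z.

As a check, the Euler characteristic is 11 − 17 + 8 = 2, which agrees with 2 − 1 + 1 = 2.
(K is a triangulation of the disjoint union of the circle S^1 and the 2-sphere S^2.)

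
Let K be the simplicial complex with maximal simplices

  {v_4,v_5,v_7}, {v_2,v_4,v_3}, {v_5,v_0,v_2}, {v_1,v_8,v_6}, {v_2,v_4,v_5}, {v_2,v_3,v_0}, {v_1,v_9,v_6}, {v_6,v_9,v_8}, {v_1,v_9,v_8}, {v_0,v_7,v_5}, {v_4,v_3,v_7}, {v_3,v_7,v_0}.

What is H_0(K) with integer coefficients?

H_0 = Z^2.

Order the vertices as v_0 < v_1 < v_2 < v_3 < v_4 < v_5 < v_6 < v_7 < v_8 < v_9. Listing each simplex with vertices in this order, K has dimension 2 with simplices:

  0-simplices (10): [v_0], [v_1], [v_2], [v_3], [v_4], [v_5], [v_6], [v_7], [v_8], [v_9]
  1-simplices (18): (18 of them)
  2-simplices (12): (12 of them)

Hence C_0 ≅ Z^10, C_1 ≅ Z^18, C_2 ≅ Z^12.

Boundary ∂_1: C_1 → C_0 maps an edge to its endpoints' difference, ∂[p,q] = q − p. For instance
  ∂[v_4,v_7] = [v_7] − [v_4].
This gives a 10×18 integer matrix of rank 8; reducing to Smith normal form yields diagonal entries (1,1,1,1,1,1,1,1).

Boundary ∂_2: C_2 → C_1 acts by ∂[p,q,r] = [q,r] − [p,r] + [p,q]. For instance
  ∂[v_1,v_8,v_9] = [v_8,v_9] − [v_1,v_9] + [v_1,v_8],
  ∂[v_3,v_4,v_7] = [v_4,v_7] − [v_3,v_7] + [v_3,v_4].
As a 18×12 matrix over Z this has rank 10, with invariant factors (1,1,1,1,1,1,1,1,1,1).

Now H_k = ker ∂_k / im ∂_{k+1}, so:

  H_0: rank C_0 − rank ∂_1 = 10 − 8 = 2, and the invariant factors of ∂_1 are all 1, so H_0 ≅ Z^2.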